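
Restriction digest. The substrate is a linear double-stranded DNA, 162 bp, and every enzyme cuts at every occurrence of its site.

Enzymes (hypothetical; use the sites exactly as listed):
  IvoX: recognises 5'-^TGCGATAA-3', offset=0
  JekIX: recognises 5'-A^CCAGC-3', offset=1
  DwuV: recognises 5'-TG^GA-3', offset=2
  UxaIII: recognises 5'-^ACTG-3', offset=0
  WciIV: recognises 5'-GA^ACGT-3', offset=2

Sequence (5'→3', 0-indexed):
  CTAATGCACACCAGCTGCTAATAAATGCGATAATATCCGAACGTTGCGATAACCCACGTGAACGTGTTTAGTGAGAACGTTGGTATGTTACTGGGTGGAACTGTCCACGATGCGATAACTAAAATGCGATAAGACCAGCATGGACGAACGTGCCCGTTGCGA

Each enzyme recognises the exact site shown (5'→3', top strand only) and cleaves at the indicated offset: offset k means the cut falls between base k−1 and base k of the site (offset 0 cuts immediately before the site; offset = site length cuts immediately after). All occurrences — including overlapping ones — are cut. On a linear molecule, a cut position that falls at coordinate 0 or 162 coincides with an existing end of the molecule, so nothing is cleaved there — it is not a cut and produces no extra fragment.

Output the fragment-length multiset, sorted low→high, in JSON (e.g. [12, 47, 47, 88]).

Scan for sites:
  IvoX TGCGATAA/0: at [25, 44, 110, 124] ⇒ [25, 44, 110, 124]
  JekIX ACCAGC/1: at [9, 133] ⇒ [10, 134]
  DwuV TGGA/2: at [95, 140] ⇒ [97, 142]
  UxaIII ACTG/0: at [89, 99] ⇒ [89, 99]
  WciIV GAACGT/2: at [38, 59, 74, 145] ⇒ [40, 61, 76, 147]

All cut coordinates (distinct, sorted): [10, 25, 40, 44, 61, 76, 89, 97, 99, 110, 124, 134, 142, 147]

Fragments:
  [0,10): 10 bp
  [10,25): 15 bp
  [25,40): 15 bp
  [40,44): 4 bp
  [44,61): 17 bp
  [61,76): 15 bp
  [76,89): 13 bp
  [89,97): 8 bp
  [97,99): 2 bp
  [99,110): 11 bp
  [110,124): 14 bp
  [124,134): 10 bp
  [134,142): 8 bp
  [142,147): 5 bp
  [147,162): 15 bp

[2,4,5,8,8,10,10,11,13,14,15,15,15,15,17]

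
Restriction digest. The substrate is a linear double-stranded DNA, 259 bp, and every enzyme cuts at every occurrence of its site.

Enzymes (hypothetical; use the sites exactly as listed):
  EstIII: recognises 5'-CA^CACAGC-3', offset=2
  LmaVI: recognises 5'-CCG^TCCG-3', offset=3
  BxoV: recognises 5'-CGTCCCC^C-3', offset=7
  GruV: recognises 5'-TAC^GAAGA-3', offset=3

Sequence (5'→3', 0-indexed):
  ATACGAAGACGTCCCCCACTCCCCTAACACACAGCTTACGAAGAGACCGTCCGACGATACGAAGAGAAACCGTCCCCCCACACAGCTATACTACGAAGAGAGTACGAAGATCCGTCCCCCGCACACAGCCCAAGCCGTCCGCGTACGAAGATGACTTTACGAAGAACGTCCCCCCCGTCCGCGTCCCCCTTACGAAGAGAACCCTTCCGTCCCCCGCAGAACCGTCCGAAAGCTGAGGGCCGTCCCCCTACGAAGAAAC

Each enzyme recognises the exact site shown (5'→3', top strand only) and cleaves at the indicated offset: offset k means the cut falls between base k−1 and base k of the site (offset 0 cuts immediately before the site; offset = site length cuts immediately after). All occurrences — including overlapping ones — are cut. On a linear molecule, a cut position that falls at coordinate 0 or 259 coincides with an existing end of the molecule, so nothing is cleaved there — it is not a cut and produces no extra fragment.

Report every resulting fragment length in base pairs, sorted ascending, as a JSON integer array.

Site scan:
  EstIII (CACACAGC, off=2): starts [27, 78, 121] → cuts [29, 80, 123]
  LmaVI (CCGTCCG, off=3): starts [46, 134, 174, 221] → cuts [49, 137, 177, 224]
  BxoV (CGTCCCCC, off=7): starts [9, 70, 112, 166, 181, 207, 240] → cuts [16, 77, 119, 173, 188, 214, 247]
  GruV (TACGAAGA, off=3): starts [1, 36, 57, 91, 102, 143, 157, 190, 248] → cuts [4, 39, 60, 94, 105, 146, 160, 193, 251]

Pooled cuts: [4, 16, 29, 39, 49, 60, 77, 80, 94, 105, 119, 123, 137, 146, 160, 173, 177, 188, 193, 214, 224, 247, 251]

Fragment lengths:
  [0,4): 4 bp
  [4,16): 12 bp
  [16,29): 13 bp
  [29,39): 10 bp
  [39,49): 10 bp
  [49,60): 11 bp
  [60,77): 17 bp
  [77,80): 3 bp
  [80,94): 14 bp
  [94,105): 11 bp
  [105,119): 14 bp
  [119,123): 4 bp
  [123,137): 14 bp
  [137,146): 9 bp
  [146,160): 14 bp
  [160,173): 13 bp
  [173,177): 4 bp
  [177,188): 11 bp
  [188,193): 5 bp
  [193,214): 21 bp
  [214,224): 10 bp
  [224,247): 23 bp
  [247,251): 4 bp
  [251,259): 8 bp

[3,4,4,4,4,5,8,9,10,10,10,11,11,11,12,13,13,14,14,14,14,17,21,23]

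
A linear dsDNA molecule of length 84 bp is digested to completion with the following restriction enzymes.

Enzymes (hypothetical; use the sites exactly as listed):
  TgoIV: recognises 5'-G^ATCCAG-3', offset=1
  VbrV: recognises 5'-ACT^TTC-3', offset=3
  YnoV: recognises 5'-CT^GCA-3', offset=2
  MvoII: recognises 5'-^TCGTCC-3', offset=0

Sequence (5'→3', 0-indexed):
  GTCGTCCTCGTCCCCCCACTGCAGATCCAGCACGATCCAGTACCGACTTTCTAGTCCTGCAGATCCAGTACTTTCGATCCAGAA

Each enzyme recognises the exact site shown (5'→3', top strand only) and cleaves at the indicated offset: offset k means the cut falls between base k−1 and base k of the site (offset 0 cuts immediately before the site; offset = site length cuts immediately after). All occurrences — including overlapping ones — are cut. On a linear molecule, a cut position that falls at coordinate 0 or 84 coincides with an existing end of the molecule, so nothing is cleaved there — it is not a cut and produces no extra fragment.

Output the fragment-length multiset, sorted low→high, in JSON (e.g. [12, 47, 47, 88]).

[1,4,4,4,6,8,10,10,10,13,14]

Scan for sites:
  TgoIV GATCCAG/1: at [23, 33, 61, 75] ⇒ [24, 34, 62, 76]
  VbrV ACTTTC/3: at [45, 69] ⇒ [48, 72]
  YnoV CTGCA/2: at [18, 56] ⇒ [20, 58]
  MvoII TCGTCC/0: at [1, 7] ⇒ [1, 7]

All cut coordinates (distinct, sorted): [1, 7, 20, 24, 34, 48, 58, 62, 72, 76]

Fragment lengths:
  [0,1): 1 bp
  [1,7): 6 bp
  [7,20): 13 bp
  [20,24): 4 bp
  [24,34): 10 bp
  [34,48): 14 bp
  [48,58): 10 bp
  [58,62): 4 bp
  [62,72): 10 bp
  [72,76): 4 bp
  [76,84): 8 bp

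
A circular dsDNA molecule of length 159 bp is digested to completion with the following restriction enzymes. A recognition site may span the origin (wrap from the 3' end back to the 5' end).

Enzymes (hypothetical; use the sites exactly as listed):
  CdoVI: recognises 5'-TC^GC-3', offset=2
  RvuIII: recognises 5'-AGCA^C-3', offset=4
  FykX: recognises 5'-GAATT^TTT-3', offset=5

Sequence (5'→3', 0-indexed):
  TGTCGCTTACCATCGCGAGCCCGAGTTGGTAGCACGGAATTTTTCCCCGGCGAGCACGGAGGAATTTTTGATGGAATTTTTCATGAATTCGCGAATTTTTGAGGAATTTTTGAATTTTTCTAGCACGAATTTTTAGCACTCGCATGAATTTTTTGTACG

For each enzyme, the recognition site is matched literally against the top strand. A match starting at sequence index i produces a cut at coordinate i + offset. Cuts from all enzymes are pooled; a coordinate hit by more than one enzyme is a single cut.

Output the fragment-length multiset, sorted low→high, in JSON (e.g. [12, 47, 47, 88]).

[3,6,7,7,7,8,9,9,10,10,11,12,12,13,15,20]

Scan for sites:
  CdoVI TCGC/2: at [2, 12, 88, 139] ⇒ [4, 14, 90, 141]
  RvuIII AGCAC/4: at [30, 52, 121, 134] ⇒ [34, 56, 125, 138]
  FykX GAATTTTT/5: at [36, 61, 73, 92, 103, 111, 126, 145] ⇒ [41, 66, 78, 97, 108, 116, 131, 150]

Pooled cuts: [4, 14, 34, 41, 56, 66, 78, 90, 97, 108, 116, 125, 131, 138, 141, 150]

Fragments:
  4→14: 10 bp
  14→34: 20 bp
  34→41: 7 bp
  41→56: 15 bp
  56→66: 10 bp
  66→78: 12 bp
  78→90: 12 bp
  90→97: 7 bp
  97→108: 11 bp
  108→116: 8 bp
  116→125: 9 bp
  125→131: 6 bp
  131→138: 7 bp
  138→141: 3 bp
  141→150: 9 bp
  150→4 (wrap): 159-150+4 = 13 bp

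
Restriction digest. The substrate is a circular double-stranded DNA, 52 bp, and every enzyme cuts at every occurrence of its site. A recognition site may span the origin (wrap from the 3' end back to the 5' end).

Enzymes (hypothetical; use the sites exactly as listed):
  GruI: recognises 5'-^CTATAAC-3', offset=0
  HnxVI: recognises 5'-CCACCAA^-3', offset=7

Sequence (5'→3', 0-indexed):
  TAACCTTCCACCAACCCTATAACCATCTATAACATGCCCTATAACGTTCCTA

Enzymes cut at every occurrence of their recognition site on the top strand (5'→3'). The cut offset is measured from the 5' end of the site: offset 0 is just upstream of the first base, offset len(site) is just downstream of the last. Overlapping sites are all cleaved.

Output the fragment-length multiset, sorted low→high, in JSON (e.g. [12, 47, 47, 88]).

Site scan:
  GruI CTATAAC/0: at [16, 26, 38, 49] ⇒ [16, 26, 38, 49]
  HnxVI CCACCAA/7: at [7] ⇒ [14]

All cut coordinates (distinct, sorted): [14, 16, 26, 38, 49]

Fragments:
  14→16: 2 bp
  16→26: 10 bp
  26→38: 12 bp
  38→49: 11 bp
  49→14 (wrap): 52-49+14 = 17 bp

[2,10,11,12,17]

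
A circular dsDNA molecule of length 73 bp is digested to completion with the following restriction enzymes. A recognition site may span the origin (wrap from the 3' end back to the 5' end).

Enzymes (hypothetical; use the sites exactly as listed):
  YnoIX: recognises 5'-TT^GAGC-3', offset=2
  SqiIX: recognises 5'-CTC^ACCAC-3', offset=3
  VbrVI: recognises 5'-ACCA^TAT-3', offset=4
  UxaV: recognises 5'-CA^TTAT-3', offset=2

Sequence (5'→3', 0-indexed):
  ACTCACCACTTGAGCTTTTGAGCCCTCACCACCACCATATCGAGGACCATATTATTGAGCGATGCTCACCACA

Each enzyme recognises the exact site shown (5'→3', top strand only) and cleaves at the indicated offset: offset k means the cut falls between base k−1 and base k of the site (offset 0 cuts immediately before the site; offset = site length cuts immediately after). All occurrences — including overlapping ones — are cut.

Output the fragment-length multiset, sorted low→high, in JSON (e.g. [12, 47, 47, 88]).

[7,7,8,8,10,10,11,12]

Per-enzyme occurrences:
  YnoIX TTGAGC/2: at [9, 17, 54] ⇒ [11, 19, 56]
  SqiIX CTCACCAC/3: at [1, 24, 64] ⇒ [4, 27, 67]
  VbrVI ACCATAT/4: at [33, 45] ⇒ [37, 49]
  UxaV (CATTAT, off=2): no sites

All cut coordinates (distinct, sorted): [4, 11, 19, 27, 37, 49, 56, 67]

Fragments:
  4→11: 7 bp
  11→19: 8 bp
  19→27: 8 bp
  27→37: 10 bp
  37→49: 12 bp
  49→56: 7 bp
  56→67: 11 bp
  67→4 (wrap): 73-67+4 = 10 bp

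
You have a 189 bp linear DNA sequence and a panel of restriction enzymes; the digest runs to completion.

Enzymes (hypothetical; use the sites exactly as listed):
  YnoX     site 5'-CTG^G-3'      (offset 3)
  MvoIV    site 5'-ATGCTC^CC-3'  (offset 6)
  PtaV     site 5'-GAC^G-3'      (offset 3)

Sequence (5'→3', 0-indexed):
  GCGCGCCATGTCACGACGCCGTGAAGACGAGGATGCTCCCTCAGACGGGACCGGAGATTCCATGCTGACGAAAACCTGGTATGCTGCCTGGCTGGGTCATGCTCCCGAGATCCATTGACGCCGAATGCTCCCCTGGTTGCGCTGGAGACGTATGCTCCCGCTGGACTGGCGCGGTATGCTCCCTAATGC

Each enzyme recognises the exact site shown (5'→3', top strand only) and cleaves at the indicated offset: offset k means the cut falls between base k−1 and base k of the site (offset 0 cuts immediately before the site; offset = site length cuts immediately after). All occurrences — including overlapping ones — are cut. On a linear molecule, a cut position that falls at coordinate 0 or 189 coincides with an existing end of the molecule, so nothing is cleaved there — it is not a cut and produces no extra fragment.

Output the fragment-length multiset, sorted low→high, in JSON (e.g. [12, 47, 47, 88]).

[4,5,5,5,6,8,8,8,9,9,10,10,11,11,12,13,15,17,23]

Per-enzyme occurrences:
  YnoX (CTGG, off=3): starts [75, 87, 91, 132, 141, 160, 165] → cuts [78, 90, 94, 135, 144, 163, 168]
  MvoIV (ATGCTCCC, off=6): starts [32, 98, 124, 151, 175] → cuts [38, 104, 130, 157, 181]
  PtaV (GACG, off=3): starts [14, 25, 43, 66, 116, 146] → cuts [17, 28, 46, 69, 119, 149]

All cut coordinates (distinct, sorted): [17, 28, 38, 46, 69, 78, 90, 94, 104, 119, 130, 135, 144, 149, 157, 163, 168, 181]

Fragments:
  [0,17): 17 bp
  [17,28): 11 bp
  [28,38): 10 bp
  [38,46): 8 bp
  [46,69): 23 bp
  [69,78): 9 bp
  [78,90): 12 bp
  [90,94): 4 bp
  [94,104): 10 bp
  [104,119): 15 bp
  [119,130): 11 bp
  [130,135): 5 bp
  [135,144): 9 bp
  [144,149): 5 bp
  [149,157): 8 bp
  [157,163): 6 bp
  [163,168): 5 bp
  [168,181): 13 bp
  [181,189): 8 bp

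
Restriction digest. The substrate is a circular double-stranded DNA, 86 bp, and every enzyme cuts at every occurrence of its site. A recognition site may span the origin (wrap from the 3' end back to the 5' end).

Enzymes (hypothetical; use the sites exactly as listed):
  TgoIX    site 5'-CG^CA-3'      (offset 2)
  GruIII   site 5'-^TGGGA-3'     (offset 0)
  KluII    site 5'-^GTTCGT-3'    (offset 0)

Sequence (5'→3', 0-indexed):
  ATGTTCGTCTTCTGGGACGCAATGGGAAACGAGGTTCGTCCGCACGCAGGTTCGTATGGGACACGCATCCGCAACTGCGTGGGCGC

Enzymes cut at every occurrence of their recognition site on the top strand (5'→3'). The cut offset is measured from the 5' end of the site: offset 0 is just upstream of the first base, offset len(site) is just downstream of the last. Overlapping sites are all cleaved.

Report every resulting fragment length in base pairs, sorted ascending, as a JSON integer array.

[3,3,3,4,6,7,7,9,9,10,11,14]

Per-enzyme occurrences:
  TgoIX (CGCA, off=2): starts [17, 40, 44, 63, 69, 83] → cuts [19, 42, 46, 65, 71, 85]
  GruIII (TGGGA, off=0): starts [12, 22, 56] → cuts [12, 22, 56]
  KluII (GTTCGT, off=0): starts [2, 33, 49] → cuts [2, 33, 49]

All cut coordinates (distinct, sorted): [2, 12, 19, 22, 33, 42, 46, 49, 56, 65, 71, 85]

Fragment lengths:
  2→12: 10 bp
  12→19: 7 bp
  19→22: 3 bp
  22→33: 11 bp
  33→42: 9 bp
  42→46: 4 bp
  46→49: 3 bp
  49→56: 7 bp
  56→65: 9 bp
  65→71: 6 bp
  71→85: 14 bp
  85→2 (wrap): 86-85+2 = 3 bp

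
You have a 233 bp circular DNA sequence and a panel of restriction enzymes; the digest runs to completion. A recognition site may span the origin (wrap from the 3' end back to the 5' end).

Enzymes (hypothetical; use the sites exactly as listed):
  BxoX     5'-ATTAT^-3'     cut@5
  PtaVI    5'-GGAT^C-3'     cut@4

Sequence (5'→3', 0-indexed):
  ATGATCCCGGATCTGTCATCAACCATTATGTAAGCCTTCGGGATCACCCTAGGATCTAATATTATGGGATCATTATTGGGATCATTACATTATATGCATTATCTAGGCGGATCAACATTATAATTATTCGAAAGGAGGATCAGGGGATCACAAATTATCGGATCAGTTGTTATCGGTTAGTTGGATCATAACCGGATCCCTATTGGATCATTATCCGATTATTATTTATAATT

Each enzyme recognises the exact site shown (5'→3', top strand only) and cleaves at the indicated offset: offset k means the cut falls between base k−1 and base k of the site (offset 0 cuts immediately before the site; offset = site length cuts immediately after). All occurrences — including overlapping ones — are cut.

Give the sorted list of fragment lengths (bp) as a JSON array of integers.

[3,5,5,6,6,6,6,8,8,9,9,10,10,10,10,10,11,11,11,11,13,15,17,23]

Scan for sites:
  BxoX ATTAT/5: at [24, 60, 71, 88, 97, 116, 122, 153, 209, 217, 220, 230] ⇒ [2, 29, 65, 76, 93, 102, 121, 127, 158, 214, 222, 225]
  PtaVI GGATC/4: at [8, 40, 51, 66, 78, 108, 136, 144, 159, 182, 193, 204] ⇒ [12, 44, 55, 70, 82, 112, 140, 148, 163, 186, 197, 208]

Pooled cuts: [2, 12, 29, 44, 55, 65, 70, 76, 82, 93, 102, 112, 121, 127, 140, 148, 158, 163, 186, 197, 208, 214, 222, 225]

Fragment lengths:
  2→12: 10 bp
  12→29: 17 bp
  29→44: 15 bp
  44→55: 11 bp
  55→65: 10 bp
  65→70: 5 bp
  70→76: 6 bp
  76→82: 6 bp
  82→93: 11 bp
  93→102: 9 bp
  102→112: 10 bp
  112→121: 9 bp
  121→127: 6 bp
  127→140: 13 bp
  140→148: 8 bp
  148→158: 10 bp
  158→163: 5 bp
  163→186: 23 bp
  186→197: 11 bp
  197→208: 11 bp
  208→214: 6 bp
  214→222: 8 bp
  222→225: 3 bp
  225→2 (wrap): 233-225+2 = 10 bp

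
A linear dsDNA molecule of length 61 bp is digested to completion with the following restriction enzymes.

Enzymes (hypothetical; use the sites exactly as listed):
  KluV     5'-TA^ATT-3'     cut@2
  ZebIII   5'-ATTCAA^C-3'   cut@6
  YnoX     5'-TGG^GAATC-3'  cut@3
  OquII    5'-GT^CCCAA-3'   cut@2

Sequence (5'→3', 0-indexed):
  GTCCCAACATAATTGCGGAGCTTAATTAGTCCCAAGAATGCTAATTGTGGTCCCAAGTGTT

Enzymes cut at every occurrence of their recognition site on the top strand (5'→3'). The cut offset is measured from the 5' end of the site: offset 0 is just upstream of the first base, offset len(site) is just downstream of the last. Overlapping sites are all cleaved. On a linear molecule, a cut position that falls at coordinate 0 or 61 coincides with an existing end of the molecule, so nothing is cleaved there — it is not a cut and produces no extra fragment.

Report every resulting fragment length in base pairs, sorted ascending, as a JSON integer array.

[2,6,8,9,10,13,13]

Per-enzyme occurrences:
  KluV TAATT/2: at [9, 22, 41] ⇒ [11, 24, 43]
  ZebIII (ATTCAAC, off=6): no sites
  YnoX (TGGGAATC, off=3): no sites
  OquII GTCCCAA/2: at [0, 28, 49] ⇒ [2, 30, 51]

Pooled cuts: [2, 11, 24, 30, 43, 51]

Fragment lengths:
  [0,2): 2 bp
  [2,11): 9 bp
  [11,24): 13 bp
  [24,30): 6 bp
  [30,43): 13 bp
  [43,51): 8 bp
  [51,61): 10 bp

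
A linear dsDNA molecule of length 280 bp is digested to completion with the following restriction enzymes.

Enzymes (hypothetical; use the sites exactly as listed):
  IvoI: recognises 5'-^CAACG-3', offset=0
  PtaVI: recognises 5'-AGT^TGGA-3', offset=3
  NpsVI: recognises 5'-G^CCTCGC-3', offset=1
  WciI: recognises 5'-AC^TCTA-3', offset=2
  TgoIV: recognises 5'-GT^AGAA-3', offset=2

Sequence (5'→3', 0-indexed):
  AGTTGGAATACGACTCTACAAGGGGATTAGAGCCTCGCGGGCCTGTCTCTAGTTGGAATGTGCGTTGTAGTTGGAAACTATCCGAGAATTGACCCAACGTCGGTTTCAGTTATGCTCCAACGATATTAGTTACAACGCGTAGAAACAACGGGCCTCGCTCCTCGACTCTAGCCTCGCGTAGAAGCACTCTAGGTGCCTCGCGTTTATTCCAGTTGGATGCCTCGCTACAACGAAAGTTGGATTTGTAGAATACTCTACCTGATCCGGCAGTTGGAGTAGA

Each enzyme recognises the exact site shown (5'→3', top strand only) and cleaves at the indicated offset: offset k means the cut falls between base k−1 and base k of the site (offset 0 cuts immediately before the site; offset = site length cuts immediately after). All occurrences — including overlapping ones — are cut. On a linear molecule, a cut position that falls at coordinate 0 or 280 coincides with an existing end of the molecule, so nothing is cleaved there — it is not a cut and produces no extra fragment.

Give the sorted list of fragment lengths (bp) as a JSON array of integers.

[3,5,5,6,7,7,8,8,8,8,8,9,9,10,11,14,15,18,18,18,18,21,23,23]

Site scan:
  IvoI (CAACG, off=0): starts [94, 117, 132, 145, 227] → cuts [94, 117, 132, 145, 227]
  PtaVI (AGTTGGA, off=3): starts [0, 50, 68, 210, 234, 268] → cuts [3, 53, 71, 213, 237, 271]
  NpsVI (GCCTCGC, off=1): starts [31, 151, 170, 194, 218] → cuts [32, 152, 171, 195, 219]
  WciI (ACTCTA, off=2): starts [12, 164, 185, 251] → cuts [14, 166, 187, 253]
  TgoIV (GTAGAA, off=2): starts [138, 177, 244] → cuts [140, 179, 246]

Pooled cuts: [3, 14, 32, 53, 71, 94, 117, 132, 140, 145, 152, 166, 171, 179, 187, 195, 213, 219, 227, 237, 246, 253, 271]

Fragment lengths:
  [0,3): 3 bp
  [3,14): 11 bp
  [14,32): 18 bp
  [32,53): 21 bp
  [53,71): 18 bp
  [71,94): 23 bp
  [94,117): 23 bp
  [117,132): 15 bp
  [132,140): 8 bp
  [140,145): 5 bp
  [145,152): 7 bp
  [152,166): 14 bp
  [166,171): 5 bp
  [171,179): 8 bp
  [179,187): 8 bp
  [187,195): 8 bp
  [195,213): 18 bp
  [213,219): 6 bp
  [219,227): 8 bp
  [227,237): 10 bp
  [237,246): 9 bp
  [246,253): 7 bp
  [253,271): 18 bp
  [271,280): 9 bp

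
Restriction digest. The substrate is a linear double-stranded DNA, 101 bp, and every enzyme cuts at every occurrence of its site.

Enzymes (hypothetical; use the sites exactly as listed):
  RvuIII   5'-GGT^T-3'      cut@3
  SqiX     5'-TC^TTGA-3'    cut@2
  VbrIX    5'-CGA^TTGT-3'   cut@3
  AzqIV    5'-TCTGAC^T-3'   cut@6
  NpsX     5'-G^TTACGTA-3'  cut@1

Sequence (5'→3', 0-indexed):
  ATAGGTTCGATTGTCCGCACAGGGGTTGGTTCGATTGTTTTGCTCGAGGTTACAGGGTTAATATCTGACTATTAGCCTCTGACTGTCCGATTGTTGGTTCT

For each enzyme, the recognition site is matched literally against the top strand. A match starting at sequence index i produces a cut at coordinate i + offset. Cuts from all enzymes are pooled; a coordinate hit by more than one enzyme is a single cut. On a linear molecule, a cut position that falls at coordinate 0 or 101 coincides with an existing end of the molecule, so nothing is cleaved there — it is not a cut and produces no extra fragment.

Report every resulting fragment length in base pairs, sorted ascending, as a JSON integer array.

[3,4,4,4,6,7,8,8,11,14,16,16]

Site scan:
  RvuIII GGTT/3: at [3, 23, 27, 47, 55, 95] ⇒ [6, 26, 30, 50, 58, 98]
  SqiX (TCTTGA, off=2): no sites
  VbrIX CGATTGT/3: at [7, 31, 87] ⇒ [10, 34, 90]
  AzqIV TCTGACT/6: at [63, 77] ⇒ [69, 83]
  NpsX (GTTACGTA, off=1): no sites

Pooled cuts: [6, 10, 26, 30, 34, 50, 58, 69, 83, 90, 98]

Fragment lengths:
  [0,6): 6 bp
  [6,10): 4 bp
  [10,26): 16 bp
  [26,30): 4 bp
  [30,34): 4 bp
  [34,50): 16 bp
  [50,58): 8 bp
  [58,69): 11 bp
  [69,83): 14 bp
  [83,90): 7 bp
  [90,98): 8 bp
  [98,101): 3 bp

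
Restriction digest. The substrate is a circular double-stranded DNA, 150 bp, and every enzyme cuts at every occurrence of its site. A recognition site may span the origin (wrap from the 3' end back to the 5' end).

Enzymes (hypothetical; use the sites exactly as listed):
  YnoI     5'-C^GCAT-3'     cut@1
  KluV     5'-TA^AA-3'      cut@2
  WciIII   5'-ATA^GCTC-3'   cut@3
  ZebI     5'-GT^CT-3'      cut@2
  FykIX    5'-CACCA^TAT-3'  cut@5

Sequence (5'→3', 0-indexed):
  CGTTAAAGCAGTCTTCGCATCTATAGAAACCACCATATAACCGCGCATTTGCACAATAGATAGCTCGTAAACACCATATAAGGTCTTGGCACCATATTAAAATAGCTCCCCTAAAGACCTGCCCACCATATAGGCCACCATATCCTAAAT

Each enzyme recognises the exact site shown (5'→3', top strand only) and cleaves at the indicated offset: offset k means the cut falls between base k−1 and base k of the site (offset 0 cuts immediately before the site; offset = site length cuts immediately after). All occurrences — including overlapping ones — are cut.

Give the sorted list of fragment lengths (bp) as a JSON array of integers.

[4,5,5,7,7,7,7,8,8,9,9,10,12,15,18,19]

Site scan:
  YnoI CGCAT/1: at [15, 43] ⇒ [16, 44]
  KluV TAAA/2: at [3, 67, 97, 111, 145] ⇒ [5, 69, 99, 113, 147]
  WciIII ATAGCTC/3: at [59, 101] ⇒ [62, 104]
  ZebI GTCT/2: at [10, 82] ⇒ [12, 84]
  FykIX CACCATAT/5: at [30, 71, 89, 123, 135] ⇒ [35, 76, 94, 128, 140]

All cut coordinates (distinct, sorted): [5, 12, 16, 35, 44, 62, 69, 76, 84, 94, 99, 104, 113, 128, 140, 147]

Fragments:
  5→12: 7 bp
  12→16: 4 bp
  16→35: 19 bp
  35→44: 9 bp
  44→62: 18 bp
  62→69: 7 bp
  69→76: 7 bp
  76→84: 8 bp
  84→94: 10 bp
  94→99: 5 bp
  99→104: 5 bp
  104→113: 9 bp
  113→128: 15 bp
  128→140: 12 bp
  140→147: 7 bp
  147→5 (wrap): 150-147+5 = 8 bp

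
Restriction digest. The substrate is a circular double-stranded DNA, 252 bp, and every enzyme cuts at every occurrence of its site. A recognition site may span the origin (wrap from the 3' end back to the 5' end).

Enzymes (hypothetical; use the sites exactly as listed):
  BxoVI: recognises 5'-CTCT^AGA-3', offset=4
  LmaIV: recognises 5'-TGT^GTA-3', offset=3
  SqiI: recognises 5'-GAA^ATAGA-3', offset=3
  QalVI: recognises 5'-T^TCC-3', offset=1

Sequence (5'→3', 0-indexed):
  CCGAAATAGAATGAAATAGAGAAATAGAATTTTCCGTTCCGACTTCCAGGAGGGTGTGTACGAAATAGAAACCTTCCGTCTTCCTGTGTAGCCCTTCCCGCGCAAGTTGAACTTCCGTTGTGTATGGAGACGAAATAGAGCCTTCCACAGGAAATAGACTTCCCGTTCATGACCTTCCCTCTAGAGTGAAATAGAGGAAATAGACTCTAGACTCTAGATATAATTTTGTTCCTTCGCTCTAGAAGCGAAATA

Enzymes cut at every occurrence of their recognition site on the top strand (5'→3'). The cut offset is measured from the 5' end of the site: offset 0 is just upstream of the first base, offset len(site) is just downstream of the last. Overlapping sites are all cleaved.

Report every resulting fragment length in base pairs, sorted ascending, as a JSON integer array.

[5,6,7,7,7,7,7,7,8,8,8,8,9,9,9,9,10,10,10,11,13,13,14,15,17,18]

Scan for sites:
  BxoVI (CTCTAGA, off=4): starts [178, 204, 211, 236] → cuts [182, 208, 215, 240]
  LmaIV (TGTGTA, off=3): starts [54, 84, 118] → cuts [57, 87, 121]
  SqiI (GAAATAGA, off=3): starts [2, 12, 20, 61, 131, 150, 187, 196] → cuts [5, 15, 23, 64, 134, 153, 190, 199]
  QalVI (TTCC, off=1): starts [31, 36, 43, 73, 80, 94, 112, 142, 159, 174, 228] → cuts [32, 37, 44, 74, 81, 95, 113, 143, 160, 175, 229]

Pooled cuts: [5, 15, 23, 32, 37, 44, 57, 64, 74, 81, 87, 95, 113, 121, 134, 143, 153, 160, 175, 182, 190, 199, 208, 215, 229, 240]

Fragments:
  5→15: 10 bp
  15→23: 8 bp
  23→32: 9 bp
  32→37: 5 bp
  37→44: 7 bp
  44→57: 13 bp
  57→64: 7 bp
  64→74: 10 bp
  74→81: 7 bp
  81→87: 6 bp
  87→95: 8 bp
  95→113: 18 bp
  113→121: 8 bp
  121→134: 13 bp
  134→143: 9 bp
  143→153: 10 bp
  153→160: 7 bp
  160→175: 15 bp
  175→182: 7 bp
  182→190: 8 bp
  190→199: 9 bp
  199→208: 9 bp
  208→215: 7 bp
  215→229: 14 bp
  229→240: 11 bp
  240→5 (wrap): 252-240+5 = 17 bp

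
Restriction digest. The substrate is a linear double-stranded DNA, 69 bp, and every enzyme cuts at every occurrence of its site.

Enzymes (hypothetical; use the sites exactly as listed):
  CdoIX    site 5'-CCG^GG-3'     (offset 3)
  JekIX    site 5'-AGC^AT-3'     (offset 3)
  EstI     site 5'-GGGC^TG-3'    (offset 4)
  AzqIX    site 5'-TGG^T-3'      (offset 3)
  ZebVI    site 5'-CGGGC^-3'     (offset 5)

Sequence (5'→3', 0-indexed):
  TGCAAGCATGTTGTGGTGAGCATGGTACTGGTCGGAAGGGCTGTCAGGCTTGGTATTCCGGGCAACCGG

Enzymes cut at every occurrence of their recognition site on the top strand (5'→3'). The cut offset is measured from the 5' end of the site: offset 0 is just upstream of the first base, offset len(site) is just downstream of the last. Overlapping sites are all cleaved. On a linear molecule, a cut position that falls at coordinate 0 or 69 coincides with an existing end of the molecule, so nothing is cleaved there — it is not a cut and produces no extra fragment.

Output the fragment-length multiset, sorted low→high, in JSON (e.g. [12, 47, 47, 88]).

[3,4,5,6,6,7,7,9,10,12]

Scan for sites:
  CdoIX CCGGG/3: at [57] ⇒ [60]
  JekIX AGCAT/3: at [4, 18] ⇒ [7, 21]
  EstI GGGCTG/4: at [37] ⇒ [41]
  AzqIX TGGT/3: at [13, 22, 28, 50] ⇒ [16, 25, 31, 53]
  ZebVI CGGGC/5: at [58] ⇒ [63]

All cut coordinates (distinct, sorted): [7, 16, 21, 25, 31, 41, 53, 60, 63]

Fragments:
  [0,7): 7 bp
  [7,16): 9 bp
  [16,21): 5 bp
  [21,25): 4 bp
  [25,31): 6 bp
  [31,41): 10 bp
  [41,53): 12 bp
  [53,60): 7 bp
  [60,63): 3 bp
  [63,69): 6 bp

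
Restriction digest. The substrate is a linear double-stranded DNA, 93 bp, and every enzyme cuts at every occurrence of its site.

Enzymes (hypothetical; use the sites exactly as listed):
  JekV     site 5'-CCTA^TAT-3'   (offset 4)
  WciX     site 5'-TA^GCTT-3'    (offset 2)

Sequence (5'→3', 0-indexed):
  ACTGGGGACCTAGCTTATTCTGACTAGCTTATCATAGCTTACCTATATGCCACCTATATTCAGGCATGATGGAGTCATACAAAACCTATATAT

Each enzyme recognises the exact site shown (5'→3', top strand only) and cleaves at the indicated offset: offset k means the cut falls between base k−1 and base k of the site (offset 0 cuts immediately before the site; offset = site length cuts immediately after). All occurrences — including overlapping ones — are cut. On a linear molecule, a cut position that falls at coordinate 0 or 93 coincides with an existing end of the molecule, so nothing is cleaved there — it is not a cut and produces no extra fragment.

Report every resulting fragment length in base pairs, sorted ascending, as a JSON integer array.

Site scan:
  JekV (CCTATAT, off=4): starts [41, 52, 84] → cuts [45, 56, 88]
  WciX (TAGCTT, off=2): starts [10, 24, 34] → cuts [12, 26, 36]

All cut coordinates (distinct, sorted): [12, 26, 36, 45, 56, 88]

Fragment lengths:
  [0,12): 12 bp
  [12,26): 14 bp
  [26,36): 10 bp
  [36,45): 9 bp
  [45,56): 11 bp
  [56,88): 32 bp
  [88,93): 5 bp

[5,9,10,11,12,14,32]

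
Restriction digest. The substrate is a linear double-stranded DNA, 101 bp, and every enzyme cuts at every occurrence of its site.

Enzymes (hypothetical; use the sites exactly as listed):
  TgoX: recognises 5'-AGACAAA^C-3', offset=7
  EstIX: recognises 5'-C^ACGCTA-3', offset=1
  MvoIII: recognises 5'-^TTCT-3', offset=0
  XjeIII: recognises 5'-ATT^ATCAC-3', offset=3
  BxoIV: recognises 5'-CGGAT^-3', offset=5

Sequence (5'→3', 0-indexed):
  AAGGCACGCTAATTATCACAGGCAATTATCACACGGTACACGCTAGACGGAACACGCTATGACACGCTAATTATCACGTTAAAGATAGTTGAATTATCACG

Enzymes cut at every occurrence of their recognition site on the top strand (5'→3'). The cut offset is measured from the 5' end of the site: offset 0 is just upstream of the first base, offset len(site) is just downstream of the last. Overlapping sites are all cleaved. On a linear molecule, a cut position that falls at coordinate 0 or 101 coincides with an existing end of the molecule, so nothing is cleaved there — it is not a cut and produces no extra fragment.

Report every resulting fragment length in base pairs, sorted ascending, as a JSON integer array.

Scan for sites:
  TgoX (AGACAAAC, off=7): no sites
  EstIX (CACGCTA, off=1): starts [4, 38, 52, 62] → cuts [5, 39, 53, 63]
  MvoIII (TTCT, off=0): no sites
  XjeIII (ATTATCAC, off=3): starts [11, 24, 69, 92] → cuts [14, 27, 72, 95]
  BxoIV (CGGAT, off=5): no sites

Pooled cuts: [5, 14, 27, 39, 53, 63, 72, 95]

Fragment lengths:
  [0,5): 5 bp
  [5,14): 9 bp
  [14,27): 13 bp
  [27,39): 12 bp
  [39,53): 14 bp
  [53,63): 10 bp
  [63,72): 9 bp
  [72,95): 23 bp
  [95,101): 6 bp

[5,6,9,9,10,12,13,14,23]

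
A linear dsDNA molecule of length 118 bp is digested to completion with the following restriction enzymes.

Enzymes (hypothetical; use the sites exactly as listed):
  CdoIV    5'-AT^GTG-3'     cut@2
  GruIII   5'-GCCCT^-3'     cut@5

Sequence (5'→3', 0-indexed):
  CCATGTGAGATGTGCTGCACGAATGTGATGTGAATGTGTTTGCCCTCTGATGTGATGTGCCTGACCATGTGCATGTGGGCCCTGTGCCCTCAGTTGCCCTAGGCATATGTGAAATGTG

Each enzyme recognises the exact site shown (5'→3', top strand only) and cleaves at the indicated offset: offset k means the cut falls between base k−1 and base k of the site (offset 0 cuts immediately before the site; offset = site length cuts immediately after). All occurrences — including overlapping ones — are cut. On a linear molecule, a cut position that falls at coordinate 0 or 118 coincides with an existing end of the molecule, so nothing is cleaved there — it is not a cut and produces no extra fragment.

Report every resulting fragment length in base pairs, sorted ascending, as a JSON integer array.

Site scan:
  CdoIV ATGTG/2: at [2, 9, 22, 27, 33, 49, 54, 66, 72, 106, 113] ⇒ [4, 11, 24, 29, 35, 51, 56, 68, 74, 108, 115]
  GruIII GCCCT/5: at [41, 78, 85, 95] ⇒ [46, 83, 90, 100]

Pooled cuts: [4, 11, 24, 29, 35, 46, 51, 56, 68, 74, 83, 90, 100, 108, 115]

Fragments:
  [0,4): 4 bp
  [4,11): 7 bp
  [11,24): 13 bp
  [24,29): 5 bp
  [29,35): 6 bp
  [35,46): 11 bp
  [46,51): 5 bp
  [51,56): 5 bp
  [56,68): 12 bp
  [68,74): 6 bp
  [74,83): 9 bp
  [83,90): 7 bp
  [90,100): 10 bp
  [100,108): 8 bp
  [108,115): 7 bp
  [115,118): 3 bp

[3,4,5,5,5,6,6,7,7,7,8,9,10,11,12,13]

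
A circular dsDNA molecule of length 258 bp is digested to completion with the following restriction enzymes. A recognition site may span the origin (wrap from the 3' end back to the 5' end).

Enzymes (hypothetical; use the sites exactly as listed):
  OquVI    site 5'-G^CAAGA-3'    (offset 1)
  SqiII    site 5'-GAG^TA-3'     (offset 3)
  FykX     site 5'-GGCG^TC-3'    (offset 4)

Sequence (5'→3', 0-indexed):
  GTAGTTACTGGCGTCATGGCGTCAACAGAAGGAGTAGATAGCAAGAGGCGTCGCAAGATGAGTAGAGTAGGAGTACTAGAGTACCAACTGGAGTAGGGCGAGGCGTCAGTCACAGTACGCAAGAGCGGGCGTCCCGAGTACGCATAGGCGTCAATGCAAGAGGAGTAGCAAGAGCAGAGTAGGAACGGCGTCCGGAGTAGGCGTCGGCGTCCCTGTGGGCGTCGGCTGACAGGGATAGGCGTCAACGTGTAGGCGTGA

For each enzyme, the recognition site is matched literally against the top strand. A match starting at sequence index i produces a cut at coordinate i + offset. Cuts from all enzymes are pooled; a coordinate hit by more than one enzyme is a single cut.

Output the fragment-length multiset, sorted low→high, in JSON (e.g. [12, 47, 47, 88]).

Site scan:
  OquVI (GCAAGA, off=1): starts [40, 52, 118, 155, 167] → cuts [41, 53, 119, 156, 168]
  SqiII (GAGTA, off=3): starts [31, 59, 64, 70, 78, 90, 135, 162, 176, 194, 256] → cuts [1, 34, 62, 67, 73, 81, 93, 138, 165, 179, 197]
  FykX (GGCGTC, off=4): starts [9, 17, 46, 101, 127, 146, 186, 199, 205, 217, 237] → cuts [13, 21, 50, 105, 131, 150, 190, 203, 209, 221, 241]

All cut coordinates (distinct, sorted): [1, 13, 21, 34, 41, 50, 53, 62, 67, 73, 81, 93, 105, 119, 131, 138, 150, 156, 165, 168, 179, 190, 197, 203, 209, 221, 241]

Fragments:
  1→13: 12 bp
  13→21: 8 bp
  21→34: 13 bp
  34→41: 7 bp
  41→50: 9 bp
  50→53: 3 bp
  53→62: 9 bp
  62→67: 5 bp
  67→73: 6 bp
  73→81: 8 bp
  81→93: 12 bp
  93→105: 12 bp
  105→119: 14 bp
  119→131: 12 bp
  131→138: 7 bp
  138→150: 12 bp
  150→156: 6 bp
  156→165: 9 bp
  165→168: 3 bp
  168→179: 11 bp
  179→190: 11 bp
  190→197: 7 bp
  197→203: 6 bp
  203→209: 6 bp
  209→221: 12 bp
  221→241: 20 bp
  241→1 (wrap): 258-241+1 = 18 bp

[3,3,5,6,6,6,6,7,7,7,8,8,9,9,9,11,11,12,12,12,12,12,12,13,14,18,20]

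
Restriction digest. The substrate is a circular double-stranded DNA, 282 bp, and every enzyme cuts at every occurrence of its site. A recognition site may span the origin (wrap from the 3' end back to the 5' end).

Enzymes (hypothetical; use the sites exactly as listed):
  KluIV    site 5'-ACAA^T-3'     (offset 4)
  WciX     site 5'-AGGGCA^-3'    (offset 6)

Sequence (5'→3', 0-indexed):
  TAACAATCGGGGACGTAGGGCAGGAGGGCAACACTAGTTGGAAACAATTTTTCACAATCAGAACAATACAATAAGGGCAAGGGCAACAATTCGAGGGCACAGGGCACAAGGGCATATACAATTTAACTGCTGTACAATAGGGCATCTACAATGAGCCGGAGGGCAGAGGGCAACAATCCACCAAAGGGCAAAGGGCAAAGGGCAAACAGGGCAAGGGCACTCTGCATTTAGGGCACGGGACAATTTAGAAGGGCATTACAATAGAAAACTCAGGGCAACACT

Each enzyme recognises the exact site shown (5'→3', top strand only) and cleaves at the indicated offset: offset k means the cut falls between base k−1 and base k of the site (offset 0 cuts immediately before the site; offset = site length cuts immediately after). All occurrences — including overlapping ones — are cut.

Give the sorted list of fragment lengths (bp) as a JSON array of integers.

Site scan:
  KluIV ACAAT/4: at [2, 43, 53, 62, 67, 85, 117, 133, 147, 172, 239, 257] ⇒ [6, 47, 57, 66, 71, 89, 121, 137, 151, 176, 243, 261]
  WciX AGGGCA/6: at [16, 24, 73, 79, 93, 100, 108, 138, 159, 166, 184, 191, 198, 207, 213, 229, 249, 271] ⇒ [22, 30, 79, 85, 99, 106, 114, 144, 165, 172, 190, 197, 204, 213, 219, 235, 255, 277]

All cut coordinates (distinct, sorted): [6, 22, 30, 47, 57, 66, 71, 79, 85, 89, 99, 106, 114, 121, 137, 144, 151, 165, 172, 176, 190, 197, 204, 213, 219, 235, 243, 255, 261, 277]

Fragment lengths:
  6→22: 16 bp
  22→30: 8 bp
  30→47: 17 bp
  47→57: 10 bp
  57→66: 9 bp
  66→71: 5 bp
  71→79: 8 bp
  79→85: 6 bp
  85→89: 4 bp
  89→99: 10 bp
  99→106: 7 bp
  106→114: 8 bp
  114→121: 7 bp
  121→137: 16 bp
  137→144: 7 bp
  144→151: 7 bp
  151→165: 14 bp
  165→172: 7 bp
  172→176: 4 bp
  176→190: 14 bp
  190→197: 7 bp
  197→204: 7 bp
  204→213: 9 bp
  213→219: 6 bp
  219→235: 16 bp
  235→243: 8 bp
  243→255: 12 bp
  255→261: 6 bp
  261→277: 16 bp
  277→6 (wrap): 282-277+6 = 11 bp

[4,4,5,6,6,6,7,7,7,7,7,7,7,8,8,8,8,9,9,10,10,11,12,14,14,16,16,16,16,17]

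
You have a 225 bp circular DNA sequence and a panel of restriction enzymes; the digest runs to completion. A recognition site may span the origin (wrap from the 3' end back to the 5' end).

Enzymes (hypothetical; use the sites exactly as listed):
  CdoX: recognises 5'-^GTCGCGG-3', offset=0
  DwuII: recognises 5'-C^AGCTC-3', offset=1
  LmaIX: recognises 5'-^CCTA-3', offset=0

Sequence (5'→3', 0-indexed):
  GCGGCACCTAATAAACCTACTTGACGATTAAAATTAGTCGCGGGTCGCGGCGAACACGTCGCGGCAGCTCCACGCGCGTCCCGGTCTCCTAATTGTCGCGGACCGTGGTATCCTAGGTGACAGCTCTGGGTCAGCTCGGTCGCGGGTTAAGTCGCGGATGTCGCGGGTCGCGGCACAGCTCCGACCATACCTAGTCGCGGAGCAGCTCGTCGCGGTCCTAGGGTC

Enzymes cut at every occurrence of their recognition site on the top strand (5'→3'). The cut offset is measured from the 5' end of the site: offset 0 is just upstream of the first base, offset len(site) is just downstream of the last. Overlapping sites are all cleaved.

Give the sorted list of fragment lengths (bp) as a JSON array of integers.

Per-enzyme occurrences:
  CdoX GTCGCGG/0: at [36, 43, 57, 94, 138, 150, 159, 166, 193, 208, 222] ⇒ [36, 43, 57, 94, 138, 150, 159, 166, 193, 208, 222]
  DwuII CAGCTC/1: at [64, 120, 131, 175, 202] ⇒ [65, 121, 132, 176, 203]
  LmaIX CCTA/0: at [6, 15, 87, 111, 189, 216] ⇒ [6, 15, 87, 111, 189, 216]

Pooled cuts: [6, 15, 36, 43, 57, 65, 87, 94, 111, 121, 132, 138, 150, 159, 166, 176, 189, 193, 203, 208, 216, 222]

Fragment lengths:
  6→15: 9 bp
  15→36: 21 bp
  36→43: 7 bp
  43→57: 14 bp
  57→65: 8 bp
  65→87: 22 bp
  87→94: 7 bp
  94→111: 17 bp
  111→121: 10 bp
  121→132: 11 bp
  132→138: 6 bp
  138→150: 12 bp
  150→159: 9 bp
  159→166: 7 bp
  166→176: 10 bp
  176→189: 13 bp
  189→193: 4 bp
  193→203: 10 bp
  203→208: 5 bp
  208→216: 8 bp
  216→222: 6 bp
  222→6 (wrap): 225-222+6 = 9 bp

[4,5,6,6,7,7,7,8,8,9,9,9,10,10,10,11,12,13,14,17,21,22]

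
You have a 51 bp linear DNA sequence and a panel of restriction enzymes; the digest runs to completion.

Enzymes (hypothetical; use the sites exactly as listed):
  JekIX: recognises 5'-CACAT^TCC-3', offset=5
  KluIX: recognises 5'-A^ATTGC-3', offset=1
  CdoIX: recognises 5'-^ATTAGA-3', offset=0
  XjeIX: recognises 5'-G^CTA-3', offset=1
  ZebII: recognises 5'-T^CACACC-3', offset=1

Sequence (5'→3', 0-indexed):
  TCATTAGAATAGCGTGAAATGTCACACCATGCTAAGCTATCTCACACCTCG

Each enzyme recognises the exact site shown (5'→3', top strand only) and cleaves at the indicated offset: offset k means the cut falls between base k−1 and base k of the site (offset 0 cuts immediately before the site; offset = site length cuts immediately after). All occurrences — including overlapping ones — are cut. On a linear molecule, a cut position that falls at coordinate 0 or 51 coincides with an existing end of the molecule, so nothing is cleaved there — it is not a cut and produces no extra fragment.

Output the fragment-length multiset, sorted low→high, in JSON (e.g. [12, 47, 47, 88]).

Site scan:
  JekIX (CACATTCC, off=5): no sites
  KluIX (AATTGC, off=1): no sites
  CdoIX (ATTAGA, off=0): starts [2] → cuts [2]
  XjeIX (GCTA, off=1): starts [30, 35] → cuts [31, 36]
  ZebII (TCACACC, off=1): starts [21, 41] → cuts [22, 42]

Pooled cuts: [2, 22, 31, 36, 42]

Fragment lengths:
  [0,2): 2 bp
  [2,22): 20 bp
  [22,31): 9 bp
  [31,36): 5 bp
  [36,42): 6 bp
  [42,51): 9 bp

[2,5,6,9,9,20]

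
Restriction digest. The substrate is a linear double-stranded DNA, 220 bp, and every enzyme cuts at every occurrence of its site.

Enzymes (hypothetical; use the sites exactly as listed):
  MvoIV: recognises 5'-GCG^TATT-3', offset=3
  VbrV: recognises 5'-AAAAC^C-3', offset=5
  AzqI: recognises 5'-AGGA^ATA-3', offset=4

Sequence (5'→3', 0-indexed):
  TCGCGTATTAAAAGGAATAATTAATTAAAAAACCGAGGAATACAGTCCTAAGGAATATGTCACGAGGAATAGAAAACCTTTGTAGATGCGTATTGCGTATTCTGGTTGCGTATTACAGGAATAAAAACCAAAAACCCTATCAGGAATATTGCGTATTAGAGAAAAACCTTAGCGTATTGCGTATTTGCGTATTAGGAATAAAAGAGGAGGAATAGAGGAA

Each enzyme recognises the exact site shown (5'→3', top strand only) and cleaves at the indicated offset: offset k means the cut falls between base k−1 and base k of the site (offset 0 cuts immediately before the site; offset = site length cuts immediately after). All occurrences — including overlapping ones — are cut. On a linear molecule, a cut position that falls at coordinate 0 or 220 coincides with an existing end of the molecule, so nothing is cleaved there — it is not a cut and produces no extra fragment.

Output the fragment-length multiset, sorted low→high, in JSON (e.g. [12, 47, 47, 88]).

Scan for sites:
  MvoIV (GCGTATT, off=3): starts [2, 87, 94, 107, 150, 171, 178, 186] → cuts [5, 90, 97, 110, 153, 174, 181, 189]
  VbrV (AAAACC, off=5): starts [28, 72, 123, 130, 162] → cuts [33, 77, 128, 135, 167]
  AzqI (AGGAATA, off=4): starts [12, 35, 50, 64, 116, 141, 193, 207] → cuts [16, 39, 54, 68, 120, 145, 197, 211]

Pooled cuts: [5, 16, 33, 39, 54, 68, 77, 90, 97, 110, 120, 128, 135, 145, 153, 167, 174, 181, 189, 197, 211]

Fragment lengths:
  [0,5): 5 bp
  [5,16): 11 bp
  [16,33): 17 bp
  [33,39): 6 bp
  [39,54): 15 bp
  [54,68): 14 bp
  [68,77): 9 bp
  [77,90): 13 bp
  [90,97): 7 bp
  [97,110): 13 bp
  [110,120): 10 bp
  [120,128): 8 bp
  [128,135): 7 bp
  [135,145): 10 bp
  [145,153): 8 bp
  [153,167): 14 bp
  [167,174): 7 bp
  [174,181): 7 bp
  [181,189): 8 bp
  [189,197): 8 bp
  [197,211): 14 bp
  [211,220): 9 bp

[5,6,7,7,7,7,8,8,8,8,9,9,10,10,11,13,13,14,14,14,15,17]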